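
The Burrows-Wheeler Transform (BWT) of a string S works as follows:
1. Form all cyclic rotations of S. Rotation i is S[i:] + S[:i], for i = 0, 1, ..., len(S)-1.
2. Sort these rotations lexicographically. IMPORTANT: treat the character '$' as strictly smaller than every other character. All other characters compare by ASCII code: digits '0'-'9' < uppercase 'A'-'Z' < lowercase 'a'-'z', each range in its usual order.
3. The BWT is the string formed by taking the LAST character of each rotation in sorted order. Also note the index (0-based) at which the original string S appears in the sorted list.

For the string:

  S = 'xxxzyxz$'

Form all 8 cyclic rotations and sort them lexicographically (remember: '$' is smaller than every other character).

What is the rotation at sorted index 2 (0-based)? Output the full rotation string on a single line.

Answer: xxzyxz$x

Derivation:
All 8 rotations (rotation i = S[i:]+S[:i]):
  rot[0] = xxxzyxz$
  rot[1] = xxzyxz$x
  rot[2] = xzyxz$xx
  rot[3] = zyxz$xxx
  rot[4] = yxz$xxxz
  rot[5] = xz$xxxzy
  rot[6] = z$xxxzyx
  rot[7] = $xxxzyxz
Sorted (with $ < everything):
  sorted[0] = $xxxzyxz
  sorted[1] = xxxzyxz$
  sorted[2] = xxzyxz$x
  sorted[3] = xz$xxxzy
  sorted[4] = xzyxz$xx
  sorted[5] = yxz$xxxz
  sorted[6] = z$xxxzyx
  sorted[7] = zyxz$xxx
sorted[2] = xxzyxz$x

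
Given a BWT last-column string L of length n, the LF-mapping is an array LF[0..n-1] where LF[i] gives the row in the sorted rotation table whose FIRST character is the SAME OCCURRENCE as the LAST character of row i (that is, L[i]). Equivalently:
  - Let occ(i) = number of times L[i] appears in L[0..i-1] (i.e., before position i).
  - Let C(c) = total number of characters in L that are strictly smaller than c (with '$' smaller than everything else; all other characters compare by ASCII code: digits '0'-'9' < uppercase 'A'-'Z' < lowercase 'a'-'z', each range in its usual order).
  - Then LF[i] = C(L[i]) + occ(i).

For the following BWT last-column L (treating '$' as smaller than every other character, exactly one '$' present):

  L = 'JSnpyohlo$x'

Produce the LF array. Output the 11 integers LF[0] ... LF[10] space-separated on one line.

Char counts: '$':1, 'J':1, 'S':1, 'h':1, 'l':1, 'n':1, 'o':2, 'p':1, 'x':1, 'y':1
C (first-col start): C('$')=0, C('J')=1, C('S')=2, C('h')=3, C('l')=4, C('n')=5, C('o')=6, C('p')=8, C('x')=9, C('y')=10
L[0]='J': occ=0, LF[0]=C('J')+0=1+0=1
L[1]='S': occ=0, LF[1]=C('S')+0=2+0=2
L[2]='n': occ=0, LF[2]=C('n')+0=5+0=5
L[3]='p': occ=0, LF[3]=C('p')+0=8+0=8
L[4]='y': occ=0, LF[4]=C('y')+0=10+0=10
L[5]='o': occ=0, LF[5]=C('o')+0=6+0=6
L[6]='h': occ=0, LF[6]=C('h')+0=3+0=3
L[7]='l': occ=0, LF[7]=C('l')+0=4+0=4
L[8]='o': occ=1, LF[8]=C('o')+1=6+1=7
L[9]='$': occ=0, LF[9]=C('$')+0=0+0=0
L[10]='x': occ=0, LF[10]=C('x')+0=9+0=9

Answer: 1 2 5 8 10 6 3 4 7 0 9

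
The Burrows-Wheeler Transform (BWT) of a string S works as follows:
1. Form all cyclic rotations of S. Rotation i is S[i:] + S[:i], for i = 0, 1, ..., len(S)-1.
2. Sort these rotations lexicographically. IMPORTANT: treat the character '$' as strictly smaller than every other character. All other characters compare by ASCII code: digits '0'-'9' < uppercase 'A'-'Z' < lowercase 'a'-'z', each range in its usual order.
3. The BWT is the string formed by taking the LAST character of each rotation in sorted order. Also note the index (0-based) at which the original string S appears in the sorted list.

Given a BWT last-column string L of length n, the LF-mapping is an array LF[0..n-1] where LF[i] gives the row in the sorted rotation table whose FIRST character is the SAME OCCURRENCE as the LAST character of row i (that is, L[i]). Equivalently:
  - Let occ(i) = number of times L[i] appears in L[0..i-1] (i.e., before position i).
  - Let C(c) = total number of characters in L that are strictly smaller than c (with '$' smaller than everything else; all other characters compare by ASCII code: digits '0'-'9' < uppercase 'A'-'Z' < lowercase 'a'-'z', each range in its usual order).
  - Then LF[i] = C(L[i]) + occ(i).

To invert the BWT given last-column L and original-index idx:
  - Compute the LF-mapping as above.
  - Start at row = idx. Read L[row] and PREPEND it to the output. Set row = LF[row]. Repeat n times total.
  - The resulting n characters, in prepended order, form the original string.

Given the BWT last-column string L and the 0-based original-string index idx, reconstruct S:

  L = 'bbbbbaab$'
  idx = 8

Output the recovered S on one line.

Answer: bbbababb$

Derivation:
LF mapping: 3 4 5 6 7 1 2 8 0
Walk LF starting at row 8, prepending L[row]:
  step 1: row=8, L[8]='$', prepend. Next row=LF[8]=0
  step 2: row=0, L[0]='b', prepend. Next row=LF[0]=3
  step 3: row=3, L[3]='b', prepend. Next row=LF[3]=6
  step 4: row=6, L[6]='a', prepend. Next row=LF[6]=2
  step 5: row=2, L[2]='b', prepend. Next row=LF[2]=5
  step 6: row=5, L[5]='a', prepend. Next row=LF[5]=1
  step 7: row=1, L[1]='b', prepend. Next row=LF[1]=4
  step 8: row=4, L[4]='b', prepend. Next row=LF[4]=7
  step 9: row=7, L[7]='b', prepend. Next row=LF[7]=8
Reversed output: bbbababb$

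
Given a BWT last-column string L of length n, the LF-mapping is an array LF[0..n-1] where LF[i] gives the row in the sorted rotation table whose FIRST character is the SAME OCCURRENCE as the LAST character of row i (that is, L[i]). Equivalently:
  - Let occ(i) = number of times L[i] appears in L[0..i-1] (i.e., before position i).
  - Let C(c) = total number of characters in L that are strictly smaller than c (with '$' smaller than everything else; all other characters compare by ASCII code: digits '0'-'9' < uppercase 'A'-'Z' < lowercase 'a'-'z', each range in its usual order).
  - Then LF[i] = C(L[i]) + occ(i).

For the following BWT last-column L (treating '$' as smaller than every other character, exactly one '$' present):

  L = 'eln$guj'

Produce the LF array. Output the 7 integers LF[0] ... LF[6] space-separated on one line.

Answer: 1 4 5 0 2 6 3

Derivation:
Char counts: '$':1, 'e':1, 'g':1, 'j':1, 'l':1, 'n':1, 'u':1
C (first-col start): C('$')=0, C('e')=1, C('g')=2, C('j')=3, C('l')=4, C('n')=5, C('u')=6
L[0]='e': occ=0, LF[0]=C('e')+0=1+0=1
L[1]='l': occ=0, LF[1]=C('l')+0=4+0=4
L[2]='n': occ=0, LF[2]=C('n')+0=5+0=5
L[3]='$': occ=0, LF[3]=C('$')+0=0+0=0
L[4]='g': occ=0, LF[4]=C('g')+0=2+0=2
L[5]='u': occ=0, LF[5]=C('u')+0=6+0=6
L[6]='j': occ=0, LF[6]=C('j')+0=3+0=3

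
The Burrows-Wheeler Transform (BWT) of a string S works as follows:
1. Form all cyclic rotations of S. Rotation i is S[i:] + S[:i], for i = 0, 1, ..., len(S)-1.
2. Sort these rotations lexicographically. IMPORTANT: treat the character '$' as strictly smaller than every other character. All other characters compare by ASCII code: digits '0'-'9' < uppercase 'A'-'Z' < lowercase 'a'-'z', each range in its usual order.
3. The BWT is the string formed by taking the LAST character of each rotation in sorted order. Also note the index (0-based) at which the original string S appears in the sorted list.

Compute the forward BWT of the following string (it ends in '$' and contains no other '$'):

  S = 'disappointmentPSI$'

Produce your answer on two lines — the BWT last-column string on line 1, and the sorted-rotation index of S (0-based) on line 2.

Answer: IStPs$modteippainn
5

Derivation:
All 18 rotations (rotation i = S[i:]+S[:i]):
  rot[0] = disappointmentPSI$
  rot[1] = isappointmentPSI$d
  rot[2] = sappointmentPSI$di
  rot[3] = appointmentPSI$dis
  rot[4] = ppointmentPSI$disa
  rot[5] = pointmentPSI$disap
  rot[6] = ointmentPSI$disapp
  rot[7] = intmentPSI$disappo
  rot[8] = ntmentPSI$disappoi
  rot[9] = tmentPSI$disappoin
  rot[10] = mentPSI$disappoint
  rot[11] = entPSI$disappointm
  rot[12] = ntPSI$disappointme
  rot[13] = tPSI$disappointmen
  rot[14] = PSI$disappointment
  rot[15] = SI$disappointmentP
  rot[16] = I$disappointmentPS
  rot[17] = $disappointmentPSI
Sorted (with $ < everything):
  sorted[0] = $disappointmentPSI  (last char: 'I')
  sorted[1] = I$disappointmentPS  (last char: 'S')
  sorted[2] = PSI$disappointment  (last char: 't')
  sorted[3] = SI$disappointmentP  (last char: 'P')
  sorted[4] = appointmentPSI$dis  (last char: 's')
  sorted[5] = disappointmentPSI$  (last char: '$')
  sorted[6] = entPSI$disappointm  (last char: 'm')
  sorted[7] = intmentPSI$disappo  (last char: 'o')
  sorted[8] = isappointmentPSI$d  (last char: 'd')
  sorted[9] = mentPSI$disappoint  (last char: 't')
  sorted[10] = ntPSI$disappointme  (last char: 'e')
  sorted[11] = ntmentPSI$disappoi  (last char: 'i')
  sorted[12] = ointmentPSI$disapp  (last char: 'p')
  sorted[13] = pointmentPSI$disap  (last char: 'p')
  sorted[14] = ppointmentPSI$disa  (last char: 'a')
  sorted[15] = sappointmentPSI$di  (last char: 'i')
  sorted[16] = tPSI$disappointmen  (last char: 'n')
  sorted[17] = tmentPSI$disappoin  (last char: 'n')
Last column: IStPs$modteippainn
Original string S is at sorted index 5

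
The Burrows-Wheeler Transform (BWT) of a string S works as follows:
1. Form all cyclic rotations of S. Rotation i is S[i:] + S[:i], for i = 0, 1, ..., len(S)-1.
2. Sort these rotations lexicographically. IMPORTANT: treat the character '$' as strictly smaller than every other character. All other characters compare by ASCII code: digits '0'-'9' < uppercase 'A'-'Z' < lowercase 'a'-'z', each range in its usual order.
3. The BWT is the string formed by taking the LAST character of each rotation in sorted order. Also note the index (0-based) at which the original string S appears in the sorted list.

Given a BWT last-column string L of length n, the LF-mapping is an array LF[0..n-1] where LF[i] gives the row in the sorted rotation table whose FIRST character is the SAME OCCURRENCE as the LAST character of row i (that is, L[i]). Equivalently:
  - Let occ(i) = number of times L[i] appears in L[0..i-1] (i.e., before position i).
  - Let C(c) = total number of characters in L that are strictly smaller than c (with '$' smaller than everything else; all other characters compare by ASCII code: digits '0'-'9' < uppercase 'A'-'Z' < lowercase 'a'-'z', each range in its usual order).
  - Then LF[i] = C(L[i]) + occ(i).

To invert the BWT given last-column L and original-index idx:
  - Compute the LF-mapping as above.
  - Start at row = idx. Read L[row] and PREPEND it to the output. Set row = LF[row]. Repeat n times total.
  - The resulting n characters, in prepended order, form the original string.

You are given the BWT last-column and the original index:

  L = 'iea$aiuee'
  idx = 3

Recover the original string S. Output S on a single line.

Answer: eaaeieui$

Derivation:
LF mapping: 6 3 1 0 2 7 8 4 5
Walk LF starting at row 3, prepending L[row]:
  step 1: row=3, L[3]='$', prepend. Next row=LF[3]=0
  step 2: row=0, L[0]='i', prepend. Next row=LF[0]=6
  step 3: row=6, L[6]='u', prepend. Next row=LF[6]=8
  step 4: row=8, L[8]='e', prepend. Next row=LF[8]=5
  step 5: row=5, L[5]='i', prepend. Next row=LF[5]=7
  step 6: row=7, L[7]='e', prepend. Next row=LF[7]=4
  step 7: row=4, L[4]='a', prepend. Next row=LF[4]=2
  step 8: row=2, L[2]='a', prepend. Next row=LF[2]=1
  step 9: row=1, L[1]='e', prepend. Next row=LF[1]=3
Reversed output: eaaeieui$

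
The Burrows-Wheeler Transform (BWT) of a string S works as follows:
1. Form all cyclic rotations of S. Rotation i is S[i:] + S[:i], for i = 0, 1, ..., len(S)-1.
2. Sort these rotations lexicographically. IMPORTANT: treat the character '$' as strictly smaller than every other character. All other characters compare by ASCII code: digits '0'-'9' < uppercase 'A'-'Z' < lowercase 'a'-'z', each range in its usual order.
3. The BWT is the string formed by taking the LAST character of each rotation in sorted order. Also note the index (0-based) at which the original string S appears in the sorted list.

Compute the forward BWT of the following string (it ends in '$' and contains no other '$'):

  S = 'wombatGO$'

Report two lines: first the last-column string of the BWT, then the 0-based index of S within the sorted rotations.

Answer: OtGbmowa$
8

Derivation:
All 9 rotations (rotation i = S[i:]+S[:i]):
  rot[0] = wombatGO$
  rot[1] = ombatGO$w
  rot[2] = mbatGO$wo
  rot[3] = batGO$wom
  rot[4] = atGO$womb
  rot[5] = tGO$womba
  rot[6] = GO$wombat
  rot[7] = O$wombatG
  rot[8] = $wombatGO
Sorted (with $ < everything):
  sorted[0] = $wombatGO  (last char: 'O')
  sorted[1] = GO$wombat  (last char: 't')
  sorted[2] = O$wombatG  (last char: 'G')
  sorted[3] = atGO$womb  (last char: 'b')
  sorted[4] = batGO$wom  (last char: 'm')
  sorted[5] = mbatGO$wo  (last char: 'o')
  sorted[6] = ombatGO$w  (last char: 'w')
  sorted[7] = tGO$womba  (last char: 'a')
  sorted[8] = wombatGO$  (last char: '$')
Last column: OtGbmowa$
Original string S is at sorted index 8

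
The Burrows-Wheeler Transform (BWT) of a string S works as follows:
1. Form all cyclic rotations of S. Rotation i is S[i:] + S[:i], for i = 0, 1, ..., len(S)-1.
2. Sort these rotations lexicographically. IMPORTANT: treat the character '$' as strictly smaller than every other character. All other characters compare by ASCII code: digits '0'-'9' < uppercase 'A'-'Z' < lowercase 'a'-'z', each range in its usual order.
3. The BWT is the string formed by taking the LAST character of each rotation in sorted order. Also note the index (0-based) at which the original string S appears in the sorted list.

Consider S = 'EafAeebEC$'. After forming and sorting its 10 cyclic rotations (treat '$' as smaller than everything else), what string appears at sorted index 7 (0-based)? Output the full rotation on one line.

All 10 rotations (rotation i = S[i:]+S[:i]):
  rot[0] = EafAeebEC$
  rot[1] = afAeebEC$E
  rot[2] = fAeebEC$Ea
  rot[3] = AeebEC$Eaf
  rot[4] = eebEC$EafA
  rot[5] = ebEC$EafAe
  rot[6] = bEC$EafAee
  rot[7] = EC$EafAeeb
  rot[8] = C$EafAeebE
  rot[9] = $EafAeebEC
Sorted (with $ < everything):
  sorted[0] = $EafAeebEC
  sorted[1] = AeebEC$Eaf
  sorted[2] = C$EafAeebE
  sorted[3] = EC$EafAeeb
  sorted[4] = EafAeebEC$
  sorted[5] = afAeebEC$E
  sorted[6] = bEC$EafAee
  sorted[7] = ebEC$EafAe
  sorted[8] = eebEC$EafA
  sorted[9] = fAeebEC$Ea
sorted[7] = ebEC$EafAe

Answer: ebEC$EafAe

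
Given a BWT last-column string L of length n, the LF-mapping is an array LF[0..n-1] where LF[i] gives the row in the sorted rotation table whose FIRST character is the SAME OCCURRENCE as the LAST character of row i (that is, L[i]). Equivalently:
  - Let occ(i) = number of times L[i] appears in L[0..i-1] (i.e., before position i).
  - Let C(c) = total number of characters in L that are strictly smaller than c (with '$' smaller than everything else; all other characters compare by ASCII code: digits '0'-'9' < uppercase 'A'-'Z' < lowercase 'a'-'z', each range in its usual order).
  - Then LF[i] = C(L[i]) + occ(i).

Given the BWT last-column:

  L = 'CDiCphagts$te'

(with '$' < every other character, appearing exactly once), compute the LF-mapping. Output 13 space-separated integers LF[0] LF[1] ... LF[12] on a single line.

Answer: 1 3 8 2 9 7 4 6 11 10 0 12 5

Derivation:
Char counts: '$':1, 'C':2, 'D':1, 'a':1, 'e':1, 'g':1, 'h':1, 'i':1, 'p':1, 's':1, 't':2
C (first-col start): C('$')=0, C('C')=1, C('D')=3, C('a')=4, C('e')=5, C('g')=6, C('h')=7, C('i')=8, C('p')=9, C('s')=10, C('t')=11
L[0]='C': occ=0, LF[0]=C('C')+0=1+0=1
L[1]='D': occ=0, LF[1]=C('D')+0=3+0=3
L[2]='i': occ=0, LF[2]=C('i')+0=8+0=8
L[3]='C': occ=1, LF[3]=C('C')+1=1+1=2
L[4]='p': occ=0, LF[4]=C('p')+0=9+0=9
L[5]='h': occ=0, LF[5]=C('h')+0=7+0=7
L[6]='a': occ=0, LF[6]=C('a')+0=4+0=4
L[7]='g': occ=0, LF[7]=C('g')+0=6+0=6
L[8]='t': occ=0, LF[8]=C('t')+0=11+0=11
L[9]='s': occ=0, LF[9]=C('s')+0=10+0=10
L[10]='$': occ=0, LF[10]=C('$')+0=0+0=0
L[11]='t': occ=1, LF[11]=C('t')+1=11+1=12
L[12]='e': occ=0, LF[12]=C('e')+0=5+0=5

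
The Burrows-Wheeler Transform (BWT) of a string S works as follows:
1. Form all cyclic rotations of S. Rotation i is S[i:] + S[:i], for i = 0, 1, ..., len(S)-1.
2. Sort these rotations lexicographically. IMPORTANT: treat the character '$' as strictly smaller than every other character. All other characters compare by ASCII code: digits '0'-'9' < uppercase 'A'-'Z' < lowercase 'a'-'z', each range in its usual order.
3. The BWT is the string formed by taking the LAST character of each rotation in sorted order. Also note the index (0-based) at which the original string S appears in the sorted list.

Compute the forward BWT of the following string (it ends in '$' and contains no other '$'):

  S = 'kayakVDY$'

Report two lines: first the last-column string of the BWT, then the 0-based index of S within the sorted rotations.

Answer: YVkDyka$a
7

Derivation:
All 9 rotations (rotation i = S[i:]+S[:i]):
  rot[0] = kayakVDY$
  rot[1] = ayakVDY$k
  rot[2] = yakVDY$ka
  rot[3] = akVDY$kay
  rot[4] = kVDY$kaya
  rot[5] = VDY$kayak
  rot[6] = DY$kayakV
  rot[7] = Y$kayakVD
  rot[8] = $kayakVDY
Sorted (with $ < everything):
  sorted[0] = $kayakVDY  (last char: 'Y')
  sorted[1] = DY$kayakV  (last char: 'V')
  sorted[2] = VDY$kayak  (last char: 'k')
  sorted[3] = Y$kayakVD  (last char: 'D')
  sorted[4] = akVDY$kay  (last char: 'y')
  sorted[5] = ayakVDY$k  (last char: 'k')
  sorted[6] = kVDY$kaya  (last char: 'a')
  sorted[7] = kayakVDY$  (last char: '$')
  sorted[8] = yakVDY$ka  (last char: 'a')
Last column: YVkDyka$a
Original string S is at sorted index 7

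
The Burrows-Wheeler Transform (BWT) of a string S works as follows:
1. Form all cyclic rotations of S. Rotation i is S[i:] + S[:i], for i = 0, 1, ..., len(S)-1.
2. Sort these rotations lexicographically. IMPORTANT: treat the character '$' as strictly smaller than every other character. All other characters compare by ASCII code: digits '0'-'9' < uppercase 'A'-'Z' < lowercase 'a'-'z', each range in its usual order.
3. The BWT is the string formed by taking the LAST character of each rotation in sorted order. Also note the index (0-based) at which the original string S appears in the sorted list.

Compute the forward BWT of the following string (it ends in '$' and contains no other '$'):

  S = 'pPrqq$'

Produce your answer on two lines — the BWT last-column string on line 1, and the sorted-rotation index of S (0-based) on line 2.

All 6 rotations (rotation i = S[i:]+S[:i]):
  rot[0] = pPrqq$
  rot[1] = Prqq$p
  rot[2] = rqq$pP
  rot[3] = qq$pPr
  rot[4] = q$pPrq
  rot[5] = $pPrqq
Sorted (with $ < everything):
  sorted[0] = $pPrqq  (last char: 'q')
  sorted[1] = Prqq$p  (last char: 'p')
  sorted[2] = pPrqq$  (last char: '$')
  sorted[3] = q$pPrq  (last char: 'q')
  sorted[4] = qq$pPr  (last char: 'r')
  sorted[5] = rqq$pP  (last char: 'P')
Last column: qp$qrP
Original string S is at sorted index 2

Answer: qp$qrP
2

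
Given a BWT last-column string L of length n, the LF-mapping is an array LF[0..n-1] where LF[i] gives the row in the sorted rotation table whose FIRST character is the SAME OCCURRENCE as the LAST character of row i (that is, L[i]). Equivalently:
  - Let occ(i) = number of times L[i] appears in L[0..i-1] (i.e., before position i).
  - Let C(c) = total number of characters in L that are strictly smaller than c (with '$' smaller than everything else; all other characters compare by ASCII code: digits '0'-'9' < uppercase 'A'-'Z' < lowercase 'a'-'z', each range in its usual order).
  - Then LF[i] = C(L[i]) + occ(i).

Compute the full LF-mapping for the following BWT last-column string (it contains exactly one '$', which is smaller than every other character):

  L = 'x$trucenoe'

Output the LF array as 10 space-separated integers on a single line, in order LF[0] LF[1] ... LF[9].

Char counts: '$':1, 'c':1, 'e':2, 'n':1, 'o':1, 'r':1, 't':1, 'u':1, 'x':1
C (first-col start): C('$')=0, C('c')=1, C('e')=2, C('n')=4, C('o')=5, C('r')=6, C('t')=7, C('u')=8, C('x')=9
L[0]='x': occ=0, LF[0]=C('x')+0=9+0=9
L[1]='$': occ=0, LF[1]=C('$')+0=0+0=0
L[2]='t': occ=0, LF[2]=C('t')+0=7+0=7
L[3]='r': occ=0, LF[3]=C('r')+0=6+0=6
L[4]='u': occ=0, LF[4]=C('u')+0=8+0=8
L[5]='c': occ=0, LF[5]=C('c')+0=1+0=1
L[6]='e': occ=0, LF[6]=C('e')+0=2+0=2
L[7]='n': occ=0, LF[7]=C('n')+0=4+0=4
L[8]='o': occ=0, LF[8]=C('o')+0=5+0=5
L[9]='e': occ=1, LF[9]=C('e')+1=2+1=3

Answer: 9 0 7 6 8 1 2 4 5 3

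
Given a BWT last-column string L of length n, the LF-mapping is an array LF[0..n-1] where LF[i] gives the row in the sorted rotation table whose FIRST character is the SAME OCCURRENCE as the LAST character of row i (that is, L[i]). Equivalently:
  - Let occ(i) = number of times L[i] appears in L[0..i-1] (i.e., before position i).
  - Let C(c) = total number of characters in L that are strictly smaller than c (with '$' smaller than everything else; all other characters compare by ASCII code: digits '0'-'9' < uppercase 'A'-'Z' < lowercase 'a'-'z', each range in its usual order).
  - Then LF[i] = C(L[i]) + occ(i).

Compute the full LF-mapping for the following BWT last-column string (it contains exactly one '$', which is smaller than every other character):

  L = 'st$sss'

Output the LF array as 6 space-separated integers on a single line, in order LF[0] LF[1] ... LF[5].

Answer: 1 5 0 2 3 4

Derivation:
Char counts: '$':1, 's':4, 't':1
C (first-col start): C('$')=0, C('s')=1, C('t')=5
L[0]='s': occ=0, LF[0]=C('s')+0=1+0=1
L[1]='t': occ=0, LF[1]=C('t')+0=5+0=5
L[2]='$': occ=0, LF[2]=C('$')+0=0+0=0
L[3]='s': occ=1, LF[3]=C('s')+1=1+1=2
L[4]='s': occ=2, LF[4]=C('s')+2=1+2=3
L[5]='s': occ=3, LF[5]=C('s')+3=1+3=4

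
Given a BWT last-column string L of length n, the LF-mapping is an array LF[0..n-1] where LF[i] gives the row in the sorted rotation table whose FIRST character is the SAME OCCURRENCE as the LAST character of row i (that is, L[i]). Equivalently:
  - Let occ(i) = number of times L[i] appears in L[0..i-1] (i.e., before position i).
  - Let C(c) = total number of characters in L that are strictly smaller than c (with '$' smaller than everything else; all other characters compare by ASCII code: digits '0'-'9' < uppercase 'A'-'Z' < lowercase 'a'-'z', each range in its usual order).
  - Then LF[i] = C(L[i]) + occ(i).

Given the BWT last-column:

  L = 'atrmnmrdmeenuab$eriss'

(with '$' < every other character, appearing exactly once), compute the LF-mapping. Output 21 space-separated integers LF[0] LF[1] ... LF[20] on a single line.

Char counts: '$':1, 'a':2, 'b':1, 'd':1, 'e':3, 'i':1, 'm':3, 'n':2, 'r':3, 's':2, 't':1, 'u':1
C (first-col start): C('$')=0, C('a')=1, C('b')=3, C('d')=4, C('e')=5, C('i')=8, C('m')=9, C('n')=12, C('r')=14, C('s')=17, C('t')=19, C('u')=20
L[0]='a': occ=0, LF[0]=C('a')+0=1+0=1
L[1]='t': occ=0, LF[1]=C('t')+0=19+0=19
L[2]='r': occ=0, LF[2]=C('r')+0=14+0=14
L[3]='m': occ=0, LF[3]=C('m')+0=9+0=9
L[4]='n': occ=0, LF[4]=C('n')+0=12+0=12
L[5]='m': occ=1, LF[5]=C('m')+1=9+1=10
L[6]='r': occ=1, LF[6]=C('r')+1=14+1=15
L[7]='d': occ=0, LF[7]=C('d')+0=4+0=4
L[8]='m': occ=2, LF[8]=C('m')+2=9+2=11
L[9]='e': occ=0, LF[9]=C('e')+0=5+0=5
L[10]='e': occ=1, LF[10]=C('e')+1=5+1=6
L[11]='n': occ=1, LF[11]=C('n')+1=12+1=13
L[12]='u': occ=0, LF[12]=C('u')+0=20+0=20
L[13]='a': occ=1, LF[13]=C('a')+1=1+1=2
L[14]='b': occ=0, LF[14]=C('b')+0=3+0=3
L[15]='$': occ=0, LF[15]=C('$')+0=0+0=0
L[16]='e': occ=2, LF[16]=C('e')+2=5+2=7
L[17]='r': occ=2, LF[17]=C('r')+2=14+2=16
L[18]='i': occ=0, LF[18]=C('i')+0=8+0=8
L[19]='s': occ=0, LF[19]=C('s')+0=17+0=17
L[20]='s': occ=1, LF[20]=C('s')+1=17+1=18

Answer: 1 19 14 9 12 10 15 4 11 5 6 13 20 2 3 0 7 16 8 17 18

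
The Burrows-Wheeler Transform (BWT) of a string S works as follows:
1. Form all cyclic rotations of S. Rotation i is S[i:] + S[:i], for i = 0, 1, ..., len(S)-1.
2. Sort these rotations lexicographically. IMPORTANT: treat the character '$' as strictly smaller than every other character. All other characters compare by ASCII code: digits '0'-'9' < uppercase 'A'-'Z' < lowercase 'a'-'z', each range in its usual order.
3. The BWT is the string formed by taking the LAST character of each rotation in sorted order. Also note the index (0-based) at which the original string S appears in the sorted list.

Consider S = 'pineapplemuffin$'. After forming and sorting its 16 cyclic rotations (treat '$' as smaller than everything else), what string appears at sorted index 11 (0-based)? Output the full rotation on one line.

All 16 rotations (rotation i = S[i:]+S[:i]):
  rot[0] = pineapplemuffin$
  rot[1] = ineapplemuffin$p
  rot[2] = neapplemuffin$pi
  rot[3] = eapplemuffin$pin
  rot[4] = applemuffin$pine
  rot[5] = pplemuffin$pinea
  rot[6] = plemuffin$pineap
  rot[7] = lemuffin$pineapp
  rot[8] = emuffin$pineappl
  rot[9] = muffin$pineapple
  rot[10] = uffin$pineapplem
  rot[11] = ffin$pineapplemu
  rot[12] = fin$pineapplemuf
  rot[13] = in$pineapplemuff
  rot[14] = n$pineapplemuffi
  rot[15] = $pineapplemuffin
Sorted (with $ < everything):
  sorted[0] = $pineapplemuffin
  sorted[1] = applemuffin$pine
  sorted[2] = eapplemuffin$pin
  sorted[3] = emuffin$pineappl
  sorted[4] = ffin$pineapplemu
  sorted[5] = fin$pineapplemuf
  sorted[6] = in$pineapplemuff
  sorted[7] = ineapplemuffin$p
  sorted[8] = lemuffin$pineapp
  sorted[9] = muffin$pineapple
  sorted[10] = n$pineapplemuffi
  sorted[11] = neapplemuffin$pi
  sorted[12] = pineapplemuffin$
  sorted[13] = plemuffin$pineap
  sorted[14] = pplemuffin$pinea
  sorted[15] = uffin$pineapplem
sorted[11] = neapplemuffin$pi

Answer: neapplemuffin$pi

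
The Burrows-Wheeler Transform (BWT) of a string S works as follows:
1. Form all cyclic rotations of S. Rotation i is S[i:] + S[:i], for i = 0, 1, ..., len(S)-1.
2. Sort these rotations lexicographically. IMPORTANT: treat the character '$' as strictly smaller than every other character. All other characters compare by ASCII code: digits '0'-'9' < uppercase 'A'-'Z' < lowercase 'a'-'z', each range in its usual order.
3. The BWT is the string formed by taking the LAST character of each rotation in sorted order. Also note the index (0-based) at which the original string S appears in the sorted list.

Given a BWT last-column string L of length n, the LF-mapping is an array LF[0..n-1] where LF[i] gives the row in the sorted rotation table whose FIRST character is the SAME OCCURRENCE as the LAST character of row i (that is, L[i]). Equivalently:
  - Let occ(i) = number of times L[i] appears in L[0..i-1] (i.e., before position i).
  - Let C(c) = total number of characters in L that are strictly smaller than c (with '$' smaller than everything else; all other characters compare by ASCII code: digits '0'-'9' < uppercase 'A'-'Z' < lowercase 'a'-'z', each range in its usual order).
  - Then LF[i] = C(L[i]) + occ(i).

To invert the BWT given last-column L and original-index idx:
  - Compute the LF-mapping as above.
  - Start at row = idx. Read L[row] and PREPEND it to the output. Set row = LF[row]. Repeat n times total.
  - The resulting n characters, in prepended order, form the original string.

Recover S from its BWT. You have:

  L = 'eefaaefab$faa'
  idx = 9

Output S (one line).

LF mapping: 7 8 10 1 2 9 11 3 6 0 12 4 5
Walk LF starting at row 9, prepending L[row]:
  step 1: row=9, L[9]='$', prepend. Next row=LF[9]=0
  step 2: row=0, L[0]='e', prepend. Next row=LF[0]=7
  step 3: row=7, L[7]='a', prepend. Next row=LF[7]=3
  step 4: row=3, L[3]='a', prepend. Next row=LF[3]=1
  step 5: row=1, L[1]='e', prepend. Next row=LF[1]=8
  step 6: row=8, L[8]='b', prepend. Next row=LF[8]=6
  step 7: row=6, L[6]='f', prepend. Next row=LF[6]=11
  step 8: row=11, L[11]='a', prepend. Next row=LF[11]=4
  step 9: row=4, L[4]='a', prepend. Next row=LF[4]=2
  step 10: row=2, L[2]='f', prepend. Next row=LF[2]=10
  step 11: row=10, L[10]='f', prepend. Next row=LF[10]=12
  step 12: row=12, L[12]='a', prepend. Next row=LF[12]=5
  step 13: row=5, L[5]='e', prepend. Next row=LF[5]=9
Reversed output: eaffaafbeaae$

Answer: eaffaafbeaae$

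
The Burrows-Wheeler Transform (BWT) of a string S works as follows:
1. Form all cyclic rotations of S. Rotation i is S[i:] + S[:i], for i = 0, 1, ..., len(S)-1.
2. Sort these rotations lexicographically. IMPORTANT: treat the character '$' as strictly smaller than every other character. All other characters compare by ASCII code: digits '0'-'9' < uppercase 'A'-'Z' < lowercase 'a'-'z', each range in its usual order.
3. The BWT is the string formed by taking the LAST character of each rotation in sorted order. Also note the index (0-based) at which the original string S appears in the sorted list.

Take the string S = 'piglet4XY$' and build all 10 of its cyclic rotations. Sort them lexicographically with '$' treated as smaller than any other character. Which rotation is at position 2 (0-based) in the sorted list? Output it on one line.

Answer: XY$piglet4

Derivation:
All 10 rotations (rotation i = S[i:]+S[:i]):
  rot[0] = piglet4XY$
  rot[1] = iglet4XY$p
  rot[2] = glet4XY$pi
  rot[3] = let4XY$pig
  rot[4] = et4XY$pigl
  rot[5] = t4XY$pigle
  rot[6] = 4XY$piglet
  rot[7] = XY$piglet4
  rot[8] = Y$piglet4X
  rot[9] = $piglet4XY
Sorted (with $ < everything):
  sorted[0] = $piglet4XY
  sorted[1] = 4XY$piglet
  sorted[2] = XY$piglet4
  sorted[3] = Y$piglet4X
  sorted[4] = et4XY$pigl
  sorted[5] = glet4XY$pi
  sorted[6] = iglet4XY$p
  sorted[7] = let4XY$pig
  sorted[8] = piglet4XY$
  sorted[9] = t4XY$pigle
sorted[2] = XY$piglet4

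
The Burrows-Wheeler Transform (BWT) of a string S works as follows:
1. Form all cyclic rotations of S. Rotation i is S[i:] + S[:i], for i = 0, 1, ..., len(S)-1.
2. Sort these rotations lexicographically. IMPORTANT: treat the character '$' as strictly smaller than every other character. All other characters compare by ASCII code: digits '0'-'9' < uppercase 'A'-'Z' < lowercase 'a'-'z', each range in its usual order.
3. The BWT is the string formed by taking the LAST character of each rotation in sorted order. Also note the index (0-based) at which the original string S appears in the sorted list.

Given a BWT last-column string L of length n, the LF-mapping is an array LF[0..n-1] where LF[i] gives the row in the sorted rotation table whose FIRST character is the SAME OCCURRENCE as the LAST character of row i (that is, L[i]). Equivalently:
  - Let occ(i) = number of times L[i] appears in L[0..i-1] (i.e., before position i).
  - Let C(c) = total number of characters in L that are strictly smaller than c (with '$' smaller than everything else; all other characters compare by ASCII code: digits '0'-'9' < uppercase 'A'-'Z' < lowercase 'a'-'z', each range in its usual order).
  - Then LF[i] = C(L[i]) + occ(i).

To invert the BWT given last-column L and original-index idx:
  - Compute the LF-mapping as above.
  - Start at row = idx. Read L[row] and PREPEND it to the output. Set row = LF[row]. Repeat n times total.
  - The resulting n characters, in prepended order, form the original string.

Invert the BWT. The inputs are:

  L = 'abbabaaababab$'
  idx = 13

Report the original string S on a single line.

Answer: bbbaabaaaabba$

Derivation:
LF mapping: 1 8 9 2 10 3 4 5 11 6 12 7 13 0
Walk LF starting at row 13, prepending L[row]:
  step 1: row=13, L[13]='$', prepend. Next row=LF[13]=0
  step 2: row=0, L[0]='a', prepend. Next row=LF[0]=1
  step 3: row=1, L[1]='b', prepend. Next row=LF[1]=8
  step 4: row=8, L[8]='b', prepend. Next row=LF[8]=11
  step 5: row=11, L[11]='a', prepend. Next row=LF[11]=7
  step 6: row=7, L[7]='a', prepend. Next row=LF[7]=5
  step 7: row=5, L[5]='a', prepend. Next row=LF[5]=3
  step 8: row=3, L[3]='a', prepend. Next row=LF[3]=2
  step 9: row=2, L[2]='b', prepend. Next row=LF[2]=9
  step 10: row=9, L[9]='a', prepend. Next row=LF[9]=6
  step 11: row=6, L[6]='a', prepend. Next row=LF[6]=4
  step 12: row=4, L[4]='b', prepend. Next row=LF[4]=10
  step 13: row=10, L[10]='b', prepend. Next row=LF[10]=12
  step 14: row=12, L[12]='b', prepend. Next row=LF[12]=13
Reversed output: bbbaabaaaabba$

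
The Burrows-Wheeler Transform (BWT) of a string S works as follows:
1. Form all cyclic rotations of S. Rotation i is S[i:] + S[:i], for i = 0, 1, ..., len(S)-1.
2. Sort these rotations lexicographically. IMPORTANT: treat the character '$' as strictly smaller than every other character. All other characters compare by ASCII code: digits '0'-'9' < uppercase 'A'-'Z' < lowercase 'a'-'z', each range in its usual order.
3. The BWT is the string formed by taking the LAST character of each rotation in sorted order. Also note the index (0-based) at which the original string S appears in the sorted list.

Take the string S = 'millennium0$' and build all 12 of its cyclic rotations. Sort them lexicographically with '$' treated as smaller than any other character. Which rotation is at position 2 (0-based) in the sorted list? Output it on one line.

Answer: ennium0$mill

Derivation:
All 12 rotations (rotation i = S[i:]+S[:i]):
  rot[0] = millennium0$
  rot[1] = illennium0$m
  rot[2] = llennium0$mi
  rot[3] = lennium0$mil
  rot[4] = ennium0$mill
  rot[5] = nnium0$mille
  rot[6] = nium0$millen
  rot[7] = ium0$millenn
  rot[8] = um0$millenni
  rot[9] = m0$millenniu
  rot[10] = 0$millennium
  rot[11] = $millennium0
Sorted (with $ < everything):
  sorted[0] = $millennium0
  sorted[1] = 0$millennium
  sorted[2] = ennium0$mill
  sorted[3] = illennium0$m
  sorted[4] = ium0$millenn
  sorted[5] = lennium0$mil
  sorted[6] = llennium0$mi
  sorted[7] = m0$millenniu
  sorted[8] = millennium0$
  sorted[9] = nium0$millen
  sorted[10] = nnium0$mille
  sorted[11] = um0$millenni
sorted[2] = ennium0$mill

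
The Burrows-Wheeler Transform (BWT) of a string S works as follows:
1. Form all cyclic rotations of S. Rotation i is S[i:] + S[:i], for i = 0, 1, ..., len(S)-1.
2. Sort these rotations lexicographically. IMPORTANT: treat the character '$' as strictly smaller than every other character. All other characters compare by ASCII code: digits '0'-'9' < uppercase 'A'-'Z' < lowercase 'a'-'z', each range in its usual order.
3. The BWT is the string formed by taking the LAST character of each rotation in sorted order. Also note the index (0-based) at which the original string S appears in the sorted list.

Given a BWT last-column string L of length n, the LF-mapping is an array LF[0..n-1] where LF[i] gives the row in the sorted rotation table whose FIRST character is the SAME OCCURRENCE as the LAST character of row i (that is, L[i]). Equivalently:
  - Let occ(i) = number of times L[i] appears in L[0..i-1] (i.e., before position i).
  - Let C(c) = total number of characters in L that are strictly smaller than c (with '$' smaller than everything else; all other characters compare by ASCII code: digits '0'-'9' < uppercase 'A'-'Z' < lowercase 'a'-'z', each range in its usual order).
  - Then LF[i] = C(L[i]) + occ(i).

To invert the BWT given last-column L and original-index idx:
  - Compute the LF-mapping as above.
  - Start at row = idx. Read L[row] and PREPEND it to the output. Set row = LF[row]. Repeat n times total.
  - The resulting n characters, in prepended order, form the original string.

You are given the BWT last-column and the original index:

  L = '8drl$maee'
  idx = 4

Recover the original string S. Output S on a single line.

Answer: emerald8$

Derivation:
LF mapping: 1 3 8 6 0 7 2 4 5
Walk LF starting at row 4, prepending L[row]:
  step 1: row=4, L[4]='$', prepend. Next row=LF[4]=0
  step 2: row=0, L[0]='8', prepend. Next row=LF[0]=1
  step 3: row=1, L[1]='d', prepend. Next row=LF[1]=3
  step 4: row=3, L[3]='l', prepend. Next row=LF[3]=6
  step 5: row=6, L[6]='a', prepend. Next row=LF[6]=2
  step 6: row=2, L[2]='r', prepend. Next row=LF[2]=8
  step 7: row=8, L[8]='e', prepend. Next row=LF[8]=5
  step 8: row=5, L[5]='m', prepend. Next row=LF[5]=7
  step 9: row=7, L[7]='e', prepend. Next row=LF[7]=4
Reversed output: emerald8$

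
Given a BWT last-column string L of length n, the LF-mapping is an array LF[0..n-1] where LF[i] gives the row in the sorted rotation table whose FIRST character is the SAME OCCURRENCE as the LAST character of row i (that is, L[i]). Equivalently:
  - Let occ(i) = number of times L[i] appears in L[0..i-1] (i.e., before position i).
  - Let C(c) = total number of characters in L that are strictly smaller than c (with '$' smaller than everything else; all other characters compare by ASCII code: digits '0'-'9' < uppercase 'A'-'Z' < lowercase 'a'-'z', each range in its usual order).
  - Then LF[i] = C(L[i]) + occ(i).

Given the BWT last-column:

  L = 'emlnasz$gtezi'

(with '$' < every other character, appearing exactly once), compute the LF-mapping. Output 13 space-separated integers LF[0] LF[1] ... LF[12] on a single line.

Char counts: '$':1, 'a':1, 'e':2, 'g':1, 'i':1, 'l':1, 'm':1, 'n':1, 's':1, 't':1, 'z':2
C (first-col start): C('$')=0, C('a')=1, C('e')=2, C('g')=4, C('i')=5, C('l')=6, C('m')=7, C('n')=8, C('s')=9, C('t')=10, C('z')=11
L[0]='e': occ=0, LF[0]=C('e')+0=2+0=2
L[1]='m': occ=0, LF[1]=C('m')+0=7+0=7
L[2]='l': occ=0, LF[2]=C('l')+0=6+0=6
L[3]='n': occ=0, LF[3]=C('n')+0=8+0=8
L[4]='a': occ=0, LF[4]=C('a')+0=1+0=1
L[5]='s': occ=0, LF[5]=C('s')+0=9+0=9
L[6]='z': occ=0, LF[6]=C('z')+0=11+0=11
L[7]='$': occ=0, LF[7]=C('$')+0=0+0=0
L[8]='g': occ=0, LF[8]=C('g')+0=4+0=4
L[9]='t': occ=0, LF[9]=C('t')+0=10+0=10
L[10]='e': occ=1, LF[10]=C('e')+1=2+1=3
L[11]='z': occ=1, LF[11]=C('z')+1=11+1=12
L[12]='i': occ=0, LF[12]=C('i')+0=5+0=5

Answer: 2 7 6 8 1 9 11 0 4 10 3 12 5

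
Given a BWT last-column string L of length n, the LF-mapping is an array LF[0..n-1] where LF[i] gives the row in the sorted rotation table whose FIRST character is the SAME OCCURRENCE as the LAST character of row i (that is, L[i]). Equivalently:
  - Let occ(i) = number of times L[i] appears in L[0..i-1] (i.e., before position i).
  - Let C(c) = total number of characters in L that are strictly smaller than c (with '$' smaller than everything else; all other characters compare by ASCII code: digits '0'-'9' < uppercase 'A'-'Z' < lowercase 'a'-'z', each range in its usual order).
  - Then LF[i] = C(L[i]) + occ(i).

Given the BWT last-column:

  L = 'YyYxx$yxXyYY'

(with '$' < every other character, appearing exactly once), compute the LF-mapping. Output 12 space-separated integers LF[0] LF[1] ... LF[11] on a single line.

Char counts: '$':1, 'X':1, 'Y':4, 'x':3, 'y':3
C (first-col start): C('$')=0, C('X')=1, C('Y')=2, C('x')=6, C('y')=9
L[0]='Y': occ=0, LF[0]=C('Y')+0=2+0=2
L[1]='y': occ=0, LF[1]=C('y')+0=9+0=9
L[2]='Y': occ=1, LF[2]=C('Y')+1=2+1=3
L[3]='x': occ=0, LF[3]=C('x')+0=6+0=6
L[4]='x': occ=1, LF[4]=C('x')+1=6+1=7
L[5]='$': occ=0, LF[5]=C('$')+0=0+0=0
L[6]='y': occ=1, LF[6]=C('y')+1=9+1=10
L[7]='x': occ=2, LF[7]=C('x')+2=6+2=8
L[8]='X': occ=0, LF[8]=C('X')+0=1+0=1
L[9]='y': occ=2, LF[9]=C('y')+2=9+2=11
L[10]='Y': occ=2, LF[10]=C('Y')+2=2+2=4
L[11]='Y': occ=3, LF[11]=C('Y')+3=2+3=5

Answer: 2 9 3 6 7 0 10 8 1 11 4 5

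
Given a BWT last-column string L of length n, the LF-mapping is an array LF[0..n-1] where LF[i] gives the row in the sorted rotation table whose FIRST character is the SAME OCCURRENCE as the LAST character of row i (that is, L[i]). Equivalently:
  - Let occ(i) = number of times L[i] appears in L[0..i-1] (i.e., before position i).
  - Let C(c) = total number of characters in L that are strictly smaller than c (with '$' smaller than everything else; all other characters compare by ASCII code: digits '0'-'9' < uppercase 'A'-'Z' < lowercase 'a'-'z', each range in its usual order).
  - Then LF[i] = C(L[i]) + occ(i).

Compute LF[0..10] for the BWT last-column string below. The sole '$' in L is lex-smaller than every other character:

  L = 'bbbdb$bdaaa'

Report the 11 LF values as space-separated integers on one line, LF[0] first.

Answer: 4 5 6 9 7 0 8 10 1 2 3

Derivation:
Char counts: '$':1, 'a':3, 'b':5, 'd':2
C (first-col start): C('$')=0, C('a')=1, C('b')=4, C('d')=9
L[0]='b': occ=0, LF[0]=C('b')+0=4+0=4
L[1]='b': occ=1, LF[1]=C('b')+1=4+1=5
L[2]='b': occ=2, LF[2]=C('b')+2=4+2=6
L[3]='d': occ=0, LF[3]=C('d')+0=9+0=9
L[4]='b': occ=3, LF[4]=C('b')+3=4+3=7
L[5]='$': occ=0, LF[5]=C('$')+0=0+0=0
L[6]='b': occ=4, LF[6]=C('b')+4=4+4=8
L[7]='d': occ=1, LF[7]=C('d')+1=9+1=10
L[8]='a': occ=0, LF[8]=C('a')+0=1+0=1
L[9]='a': occ=1, LF[9]=C('a')+1=1+1=2
L[10]='a': occ=2, LF[10]=C('a')+2=1+2=3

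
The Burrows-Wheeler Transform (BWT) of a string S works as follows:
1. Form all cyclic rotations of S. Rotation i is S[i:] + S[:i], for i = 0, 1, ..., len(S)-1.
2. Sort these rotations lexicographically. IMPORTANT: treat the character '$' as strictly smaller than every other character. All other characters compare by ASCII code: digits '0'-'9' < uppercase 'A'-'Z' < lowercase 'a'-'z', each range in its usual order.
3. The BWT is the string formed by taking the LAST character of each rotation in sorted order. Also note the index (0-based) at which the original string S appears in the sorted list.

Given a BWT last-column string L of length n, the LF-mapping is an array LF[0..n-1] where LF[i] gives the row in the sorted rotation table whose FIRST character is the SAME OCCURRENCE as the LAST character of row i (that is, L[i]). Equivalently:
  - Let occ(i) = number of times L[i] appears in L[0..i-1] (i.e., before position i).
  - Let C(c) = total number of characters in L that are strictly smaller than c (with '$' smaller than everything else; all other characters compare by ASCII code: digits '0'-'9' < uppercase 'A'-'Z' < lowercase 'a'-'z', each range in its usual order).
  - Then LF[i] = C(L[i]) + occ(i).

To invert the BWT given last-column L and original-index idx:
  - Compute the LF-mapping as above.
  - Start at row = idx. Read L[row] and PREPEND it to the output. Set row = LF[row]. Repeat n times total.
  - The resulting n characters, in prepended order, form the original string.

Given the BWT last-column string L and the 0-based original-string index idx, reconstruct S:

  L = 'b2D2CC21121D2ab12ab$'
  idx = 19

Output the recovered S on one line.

Answer: bbDC1aD122C212212ab$

Derivation:
LF mapping: 17 5 13 6 11 12 7 1 2 8 3 14 9 15 18 4 10 16 19 0
Walk LF starting at row 19, prepending L[row]:
  step 1: row=19, L[19]='$', prepend. Next row=LF[19]=0
  step 2: row=0, L[0]='b', prepend. Next row=LF[0]=17
  step 3: row=17, L[17]='a', prepend. Next row=LF[17]=16
  step 4: row=16, L[16]='2', prepend. Next row=LF[16]=10
  step 5: row=10, L[10]='1', prepend. Next row=LF[10]=3
  step 6: row=3, L[3]='2', prepend. Next row=LF[3]=6
  step 7: row=6, L[6]='2', prepend. Next row=LF[6]=7
  step 8: row=7, L[7]='1', prepend. Next row=LF[7]=1
  step 9: row=1, L[1]='2', prepend. Next row=LF[1]=5
  step 10: row=5, L[5]='C', prepend. Next row=LF[5]=12
  step 11: row=12, L[12]='2', prepend. Next row=LF[12]=9
  step 12: row=9, L[9]='2', prepend. Next row=LF[9]=8
  step 13: row=8, L[8]='1', prepend. Next row=LF[8]=2
  step 14: row=2, L[2]='D', prepend. Next row=LF[2]=13
  step 15: row=13, L[13]='a', prepend. Next row=LF[13]=15
  step 16: row=15, L[15]='1', prepend. Next row=LF[15]=4
  step 17: row=4, L[4]='C', prepend. Next row=LF[4]=11
  step 18: row=11, L[11]='D', prepend. Next row=LF[11]=14
  step 19: row=14, L[14]='b', prepend. Next row=LF[14]=18
  step 20: row=18, L[18]='b', prepend. Next row=LF[18]=19
Reversed output: bbDC1aD122C212212ab$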